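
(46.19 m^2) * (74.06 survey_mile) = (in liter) 5.505e+09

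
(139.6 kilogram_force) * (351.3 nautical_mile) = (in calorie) 2.129e+08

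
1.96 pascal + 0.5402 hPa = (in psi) 0.008119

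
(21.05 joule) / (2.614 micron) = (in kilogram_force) 8.212e+05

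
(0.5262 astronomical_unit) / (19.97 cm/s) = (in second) 3.942e+11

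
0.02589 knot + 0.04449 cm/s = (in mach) 4.042e-05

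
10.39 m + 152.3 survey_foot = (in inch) 2237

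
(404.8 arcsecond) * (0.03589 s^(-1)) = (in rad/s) 7.044e-05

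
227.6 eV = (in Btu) 3.456e-20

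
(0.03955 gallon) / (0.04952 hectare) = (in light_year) 3.196e-23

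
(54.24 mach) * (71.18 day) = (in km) 1.136e+08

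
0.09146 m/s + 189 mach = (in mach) 189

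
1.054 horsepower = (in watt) 786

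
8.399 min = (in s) 503.9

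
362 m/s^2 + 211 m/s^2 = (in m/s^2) 573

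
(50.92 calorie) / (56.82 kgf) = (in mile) 0.0002376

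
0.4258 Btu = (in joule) 449.2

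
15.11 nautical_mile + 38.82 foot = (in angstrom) 2.8e+14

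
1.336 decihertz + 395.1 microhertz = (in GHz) 1.34e-10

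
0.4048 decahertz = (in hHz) 0.04048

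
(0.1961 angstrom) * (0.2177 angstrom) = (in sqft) 4.595e-21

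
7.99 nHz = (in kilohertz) 7.99e-12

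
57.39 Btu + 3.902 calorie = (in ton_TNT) 1.448e-05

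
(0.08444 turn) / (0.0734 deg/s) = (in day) 0.004793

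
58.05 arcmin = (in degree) 0.9675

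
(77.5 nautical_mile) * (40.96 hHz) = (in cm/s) 5.879e+10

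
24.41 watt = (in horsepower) 0.03273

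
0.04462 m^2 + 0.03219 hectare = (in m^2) 321.9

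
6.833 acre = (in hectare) 2.765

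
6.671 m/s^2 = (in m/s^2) 6.671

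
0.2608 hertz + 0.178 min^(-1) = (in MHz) 2.638e-07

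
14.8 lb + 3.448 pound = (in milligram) 8.277e+06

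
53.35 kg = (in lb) 117.6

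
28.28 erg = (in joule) 2.828e-06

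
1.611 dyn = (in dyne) 1.611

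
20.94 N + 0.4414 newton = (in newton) 21.38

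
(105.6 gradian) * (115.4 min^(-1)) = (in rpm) 30.47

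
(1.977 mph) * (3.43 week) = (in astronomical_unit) 1.226e-05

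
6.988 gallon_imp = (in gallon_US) 8.392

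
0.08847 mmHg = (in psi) 0.001711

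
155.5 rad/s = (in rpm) 1485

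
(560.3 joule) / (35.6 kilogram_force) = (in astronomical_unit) 1.073e-11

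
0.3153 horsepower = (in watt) 235.1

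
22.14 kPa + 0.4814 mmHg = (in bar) 0.222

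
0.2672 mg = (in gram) 0.0002672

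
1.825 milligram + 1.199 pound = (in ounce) 19.18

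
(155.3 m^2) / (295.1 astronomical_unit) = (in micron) 3.518e-06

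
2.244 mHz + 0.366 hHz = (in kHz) 0.0366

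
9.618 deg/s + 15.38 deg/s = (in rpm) 4.166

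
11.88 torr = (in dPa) 1.584e+04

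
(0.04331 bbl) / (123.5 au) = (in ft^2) 4.012e-15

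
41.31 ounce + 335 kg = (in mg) 3.362e+08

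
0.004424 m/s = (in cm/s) 0.4424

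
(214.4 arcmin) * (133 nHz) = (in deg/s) 4.753e-07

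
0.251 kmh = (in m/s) 0.06972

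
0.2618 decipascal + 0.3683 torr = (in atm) 0.0004849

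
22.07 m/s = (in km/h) 79.45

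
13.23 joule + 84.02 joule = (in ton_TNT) 2.324e-08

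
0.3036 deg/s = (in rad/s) 0.005299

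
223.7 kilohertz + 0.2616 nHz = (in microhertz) 2.237e+11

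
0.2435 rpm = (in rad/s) 0.0255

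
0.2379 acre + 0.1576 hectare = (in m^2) 2539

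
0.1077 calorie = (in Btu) 0.0004271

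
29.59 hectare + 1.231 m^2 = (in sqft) 3.185e+06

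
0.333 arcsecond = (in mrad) 0.001614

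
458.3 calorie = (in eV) 1.197e+22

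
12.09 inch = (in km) 0.0003071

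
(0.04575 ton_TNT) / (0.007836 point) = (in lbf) 1.557e+13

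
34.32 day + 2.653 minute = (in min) 4.942e+04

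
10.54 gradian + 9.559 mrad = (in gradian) 11.15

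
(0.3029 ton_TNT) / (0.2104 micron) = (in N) 6.023e+15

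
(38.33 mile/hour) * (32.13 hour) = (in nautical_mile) 1070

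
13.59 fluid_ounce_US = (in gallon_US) 0.1062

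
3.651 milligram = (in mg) 3.651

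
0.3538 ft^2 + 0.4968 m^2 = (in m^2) 0.5297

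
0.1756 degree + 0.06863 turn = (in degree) 24.88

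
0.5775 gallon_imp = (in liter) 2.625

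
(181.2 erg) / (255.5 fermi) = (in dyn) 7.092e+12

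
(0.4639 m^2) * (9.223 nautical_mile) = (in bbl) 4.984e+04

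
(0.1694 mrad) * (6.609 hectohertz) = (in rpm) 1.069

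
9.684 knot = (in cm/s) 498.2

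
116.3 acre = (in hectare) 47.06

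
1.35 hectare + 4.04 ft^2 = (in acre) 3.336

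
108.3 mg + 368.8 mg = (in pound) 0.001052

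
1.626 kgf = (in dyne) 1.595e+06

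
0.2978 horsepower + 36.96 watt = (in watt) 259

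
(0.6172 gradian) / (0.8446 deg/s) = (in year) 2.086e-08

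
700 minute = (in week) 0.06944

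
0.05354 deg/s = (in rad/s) 0.0009344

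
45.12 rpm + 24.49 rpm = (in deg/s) 417.7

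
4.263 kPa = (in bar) 0.04263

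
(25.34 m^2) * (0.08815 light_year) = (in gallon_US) 5.583e+18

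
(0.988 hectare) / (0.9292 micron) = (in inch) 4.186e+11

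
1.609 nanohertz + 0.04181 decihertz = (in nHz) 4.181e+06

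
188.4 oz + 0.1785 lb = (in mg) 5.422e+06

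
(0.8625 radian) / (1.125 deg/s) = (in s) 43.93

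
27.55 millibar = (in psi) 0.3996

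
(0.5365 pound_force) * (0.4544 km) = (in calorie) 259.2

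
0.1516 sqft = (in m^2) 0.01408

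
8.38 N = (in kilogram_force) 0.8545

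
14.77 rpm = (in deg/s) 88.62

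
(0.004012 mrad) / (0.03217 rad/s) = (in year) 3.955e-12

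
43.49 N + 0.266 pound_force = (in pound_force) 10.04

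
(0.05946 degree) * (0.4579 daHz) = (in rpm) 0.04538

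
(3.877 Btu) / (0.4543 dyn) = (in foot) 2.954e+09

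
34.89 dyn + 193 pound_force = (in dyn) 8.585e+07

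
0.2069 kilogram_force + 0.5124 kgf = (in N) 7.054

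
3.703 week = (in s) 2.24e+06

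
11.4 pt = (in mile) 2.499e-06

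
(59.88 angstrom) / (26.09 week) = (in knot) 7.377e-16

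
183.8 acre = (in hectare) 74.38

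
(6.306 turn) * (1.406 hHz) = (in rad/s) 5571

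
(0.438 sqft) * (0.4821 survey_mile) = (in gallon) 8340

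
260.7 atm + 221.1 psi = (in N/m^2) 2.794e+07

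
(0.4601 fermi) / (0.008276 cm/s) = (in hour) 1.544e-15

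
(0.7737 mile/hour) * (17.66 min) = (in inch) 1.443e+04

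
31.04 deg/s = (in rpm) 5.173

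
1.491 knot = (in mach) 0.002253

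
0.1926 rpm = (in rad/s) 0.02017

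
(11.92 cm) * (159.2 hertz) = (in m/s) 18.98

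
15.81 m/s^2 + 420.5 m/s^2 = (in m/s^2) 436.3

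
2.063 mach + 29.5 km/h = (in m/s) 710.6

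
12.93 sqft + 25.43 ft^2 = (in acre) 0.0008806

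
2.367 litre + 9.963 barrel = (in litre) 1586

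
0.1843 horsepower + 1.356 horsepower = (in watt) 1149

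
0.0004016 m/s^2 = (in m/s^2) 0.0004016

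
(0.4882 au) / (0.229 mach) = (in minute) 1.561e+07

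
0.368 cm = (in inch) 0.1449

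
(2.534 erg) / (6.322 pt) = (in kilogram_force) 1.159e-05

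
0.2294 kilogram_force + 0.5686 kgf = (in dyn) 7.826e+05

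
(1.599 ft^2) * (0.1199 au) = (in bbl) 1.676e+10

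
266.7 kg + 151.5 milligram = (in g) 2.667e+05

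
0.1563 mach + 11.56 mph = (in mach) 0.1715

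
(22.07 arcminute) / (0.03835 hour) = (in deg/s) 0.002664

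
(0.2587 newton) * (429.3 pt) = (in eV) 2.445e+17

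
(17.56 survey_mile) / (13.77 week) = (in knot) 0.006596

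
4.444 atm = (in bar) 4.503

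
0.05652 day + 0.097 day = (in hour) 3.684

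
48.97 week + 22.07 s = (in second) 2.962e+07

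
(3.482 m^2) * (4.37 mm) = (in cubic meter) 0.01522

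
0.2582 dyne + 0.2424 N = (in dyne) 2.424e+04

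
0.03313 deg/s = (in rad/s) 0.0005782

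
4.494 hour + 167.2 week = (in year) 3.207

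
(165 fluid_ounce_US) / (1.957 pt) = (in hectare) 0.0007068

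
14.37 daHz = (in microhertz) 1.437e+08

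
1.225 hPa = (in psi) 0.01777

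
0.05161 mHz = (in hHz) 5.161e-07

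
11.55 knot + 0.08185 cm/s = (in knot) 11.55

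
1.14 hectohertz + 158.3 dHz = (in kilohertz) 0.1298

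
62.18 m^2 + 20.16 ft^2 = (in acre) 0.01583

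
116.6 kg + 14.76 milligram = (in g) 1.166e+05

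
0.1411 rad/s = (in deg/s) 8.084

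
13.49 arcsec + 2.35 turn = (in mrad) 1.477e+04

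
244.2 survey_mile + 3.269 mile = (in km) 398.3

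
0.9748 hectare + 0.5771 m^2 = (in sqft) 1.049e+05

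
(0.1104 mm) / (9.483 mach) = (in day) 3.957e-13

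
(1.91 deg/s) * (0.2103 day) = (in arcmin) 2.082e+06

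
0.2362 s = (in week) 3.905e-07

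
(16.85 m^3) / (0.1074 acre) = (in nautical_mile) 2.093e-05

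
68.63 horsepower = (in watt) 5.118e+04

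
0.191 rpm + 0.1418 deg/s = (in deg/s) 1.288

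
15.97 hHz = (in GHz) 1.597e-06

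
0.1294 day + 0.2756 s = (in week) 0.01849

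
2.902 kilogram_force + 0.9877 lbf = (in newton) 32.85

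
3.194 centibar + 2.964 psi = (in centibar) 23.63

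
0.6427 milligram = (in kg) 6.427e-07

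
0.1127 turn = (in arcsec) 1.461e+05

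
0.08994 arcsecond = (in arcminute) 0.001499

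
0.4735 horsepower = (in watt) 353.1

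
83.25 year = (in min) 4.376e+07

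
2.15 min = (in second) 129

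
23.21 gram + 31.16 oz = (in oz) 31.98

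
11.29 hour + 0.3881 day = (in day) 0.8585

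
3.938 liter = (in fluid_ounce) 133.2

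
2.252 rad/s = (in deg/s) 129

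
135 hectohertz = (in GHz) 1.35e-05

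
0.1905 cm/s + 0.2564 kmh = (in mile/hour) 0.1636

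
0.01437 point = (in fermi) 5.069e+09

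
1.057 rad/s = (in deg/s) 60.56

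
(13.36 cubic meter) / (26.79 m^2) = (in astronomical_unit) 3.334e-12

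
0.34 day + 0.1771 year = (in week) 9.283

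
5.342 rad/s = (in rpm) 51.01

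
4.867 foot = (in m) 1.483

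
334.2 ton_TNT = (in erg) 1.398e+19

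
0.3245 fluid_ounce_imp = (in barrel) 5.799e-05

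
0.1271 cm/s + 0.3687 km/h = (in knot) 0.2016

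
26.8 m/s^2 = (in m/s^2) 26.8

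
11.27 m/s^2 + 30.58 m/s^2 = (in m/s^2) 41.85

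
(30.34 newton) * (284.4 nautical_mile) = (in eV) 9.974e+25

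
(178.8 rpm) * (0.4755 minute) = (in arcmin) 1.836e+06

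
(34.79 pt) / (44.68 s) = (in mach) 8.067e-07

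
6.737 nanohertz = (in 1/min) 4.042e-07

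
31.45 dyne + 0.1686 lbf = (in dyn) 7.503e+04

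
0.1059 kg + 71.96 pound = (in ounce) 1155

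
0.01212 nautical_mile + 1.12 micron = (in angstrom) 2.245e+11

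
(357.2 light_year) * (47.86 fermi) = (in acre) 39.97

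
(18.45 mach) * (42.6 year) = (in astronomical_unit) 56.42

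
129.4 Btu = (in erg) 1.365e+12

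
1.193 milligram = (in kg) 1.193e-06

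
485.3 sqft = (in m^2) 45.09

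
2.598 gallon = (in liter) 9.834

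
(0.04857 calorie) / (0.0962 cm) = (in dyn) 2.112e+07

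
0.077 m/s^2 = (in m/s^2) 0.077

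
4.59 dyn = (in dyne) 4.59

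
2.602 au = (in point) 1.103e+15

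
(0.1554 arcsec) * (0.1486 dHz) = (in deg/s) 6.415e-07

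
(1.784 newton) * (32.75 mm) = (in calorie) 0.01396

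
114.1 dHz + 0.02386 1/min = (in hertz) 11.41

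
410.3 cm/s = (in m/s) 4.103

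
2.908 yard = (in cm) 265.9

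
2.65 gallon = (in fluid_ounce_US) 339.2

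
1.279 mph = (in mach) 0.001679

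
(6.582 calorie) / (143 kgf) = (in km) 1.964e-05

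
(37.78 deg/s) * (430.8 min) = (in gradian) 1.085e+06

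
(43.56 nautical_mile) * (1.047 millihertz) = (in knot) 164.2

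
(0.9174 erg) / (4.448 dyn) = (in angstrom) 2.062e+07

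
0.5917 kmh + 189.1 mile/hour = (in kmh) 304.9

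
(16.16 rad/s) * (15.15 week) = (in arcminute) 5.09e+11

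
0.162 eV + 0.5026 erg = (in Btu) 4.764e-11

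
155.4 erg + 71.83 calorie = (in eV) 1.876e+21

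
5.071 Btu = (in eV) 3.339e+22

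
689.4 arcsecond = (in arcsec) 689.4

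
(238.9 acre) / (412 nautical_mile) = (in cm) 126.7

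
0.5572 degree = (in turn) 0.001548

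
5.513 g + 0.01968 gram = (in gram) 5.533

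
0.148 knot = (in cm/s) 7.614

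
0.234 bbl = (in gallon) 9.828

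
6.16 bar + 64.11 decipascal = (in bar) 6.16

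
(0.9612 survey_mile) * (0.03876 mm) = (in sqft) 0.6454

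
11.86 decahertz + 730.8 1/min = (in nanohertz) 1.308e+11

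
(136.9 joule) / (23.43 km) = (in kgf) 0.0005958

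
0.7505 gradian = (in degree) 0.6754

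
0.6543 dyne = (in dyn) 0.6543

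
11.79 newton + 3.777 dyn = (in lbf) 2.651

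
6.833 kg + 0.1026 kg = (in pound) 15.29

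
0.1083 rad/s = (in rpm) 1.034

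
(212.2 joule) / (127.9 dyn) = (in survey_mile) 103.1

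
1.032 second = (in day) 1.194e-05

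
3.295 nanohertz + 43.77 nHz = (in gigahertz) 4.707e-17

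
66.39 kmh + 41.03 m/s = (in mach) 0.1747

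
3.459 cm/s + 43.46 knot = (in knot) 43.53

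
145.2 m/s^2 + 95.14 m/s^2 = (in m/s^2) 240.3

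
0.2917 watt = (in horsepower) 0.0003912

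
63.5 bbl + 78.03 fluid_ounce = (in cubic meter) 10.1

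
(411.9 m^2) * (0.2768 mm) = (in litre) 114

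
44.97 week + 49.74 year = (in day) 1.847e+04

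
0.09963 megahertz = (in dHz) 9.963e+05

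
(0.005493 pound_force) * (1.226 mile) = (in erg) 4.821e+08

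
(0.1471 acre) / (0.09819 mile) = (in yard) 4.12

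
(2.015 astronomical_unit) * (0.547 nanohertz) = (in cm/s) 1.649e+04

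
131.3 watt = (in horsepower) 0.1761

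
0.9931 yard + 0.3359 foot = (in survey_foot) 3.315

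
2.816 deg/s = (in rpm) 0.4693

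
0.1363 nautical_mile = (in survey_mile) 0.1569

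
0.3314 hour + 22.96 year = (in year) 22.96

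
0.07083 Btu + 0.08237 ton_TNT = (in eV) 2.151e+27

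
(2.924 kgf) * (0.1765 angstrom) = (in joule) 5.061e-10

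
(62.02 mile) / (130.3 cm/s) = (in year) 0.002429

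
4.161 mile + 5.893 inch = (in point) 1.898e+07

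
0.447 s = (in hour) 0.0001242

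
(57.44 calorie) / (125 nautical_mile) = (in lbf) 0.0002334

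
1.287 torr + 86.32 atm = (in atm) 86.32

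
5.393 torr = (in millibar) 7.19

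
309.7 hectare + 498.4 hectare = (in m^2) 8.081e+06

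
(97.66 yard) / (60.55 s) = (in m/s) 1.475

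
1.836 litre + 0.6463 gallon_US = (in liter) 4.283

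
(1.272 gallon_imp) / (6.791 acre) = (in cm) 2.104e-05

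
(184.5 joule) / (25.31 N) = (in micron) 7.29e+06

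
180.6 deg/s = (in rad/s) 3.152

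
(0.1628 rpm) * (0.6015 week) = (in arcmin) 2.132e+07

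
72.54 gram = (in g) 72.54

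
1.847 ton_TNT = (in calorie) 1.847e+09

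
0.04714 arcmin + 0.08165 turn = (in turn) 0.08165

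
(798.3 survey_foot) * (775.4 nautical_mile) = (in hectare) 3.494e+04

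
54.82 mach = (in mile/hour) 4.176e+04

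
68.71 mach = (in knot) 4.548e+04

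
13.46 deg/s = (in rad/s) 0.2349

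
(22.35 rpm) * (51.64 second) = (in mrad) 1.209e+05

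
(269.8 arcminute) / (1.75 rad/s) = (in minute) 0.0007474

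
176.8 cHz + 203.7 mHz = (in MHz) 1.972e-06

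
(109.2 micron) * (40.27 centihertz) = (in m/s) 4.397e-05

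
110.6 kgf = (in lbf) 243.8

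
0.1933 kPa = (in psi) 0.02804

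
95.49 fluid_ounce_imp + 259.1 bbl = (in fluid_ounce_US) 1.393e+06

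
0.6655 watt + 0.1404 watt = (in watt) 0.8059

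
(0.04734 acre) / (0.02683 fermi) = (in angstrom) 7.14e+28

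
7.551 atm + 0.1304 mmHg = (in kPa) 765.1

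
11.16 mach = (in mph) 8500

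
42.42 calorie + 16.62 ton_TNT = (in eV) 4.34e+29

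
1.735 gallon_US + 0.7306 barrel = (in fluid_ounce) 4150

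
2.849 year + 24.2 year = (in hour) 2.369e+05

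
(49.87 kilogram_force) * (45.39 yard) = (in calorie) 4851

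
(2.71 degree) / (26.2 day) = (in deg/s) 1.197e-06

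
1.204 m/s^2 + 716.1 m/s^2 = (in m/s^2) 717.3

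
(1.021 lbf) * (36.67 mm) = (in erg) 1.665e+06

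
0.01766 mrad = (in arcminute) 0.06071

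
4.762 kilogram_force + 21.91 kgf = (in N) 261.6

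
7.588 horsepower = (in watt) 5658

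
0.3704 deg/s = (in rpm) 0.06173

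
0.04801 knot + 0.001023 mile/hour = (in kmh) 0.09056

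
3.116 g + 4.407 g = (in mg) 7523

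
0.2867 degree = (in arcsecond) 1032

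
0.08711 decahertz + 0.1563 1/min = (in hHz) 0.008737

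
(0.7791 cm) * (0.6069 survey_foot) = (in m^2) 0.001441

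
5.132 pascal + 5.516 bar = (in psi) 80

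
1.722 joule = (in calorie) 0.4116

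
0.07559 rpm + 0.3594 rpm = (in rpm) 0.435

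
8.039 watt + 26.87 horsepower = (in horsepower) 26.88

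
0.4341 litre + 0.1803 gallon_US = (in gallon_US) 0.295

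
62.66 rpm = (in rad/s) 6.562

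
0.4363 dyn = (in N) 4.363e-06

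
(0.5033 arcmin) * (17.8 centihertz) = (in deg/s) 0.001493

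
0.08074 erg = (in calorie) 1.93e-09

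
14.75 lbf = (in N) 65.61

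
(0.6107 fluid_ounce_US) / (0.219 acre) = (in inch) 8.023e-07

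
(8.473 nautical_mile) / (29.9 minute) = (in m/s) 8.747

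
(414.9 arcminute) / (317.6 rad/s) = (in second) 0.00038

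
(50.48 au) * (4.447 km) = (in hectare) 3.358e+12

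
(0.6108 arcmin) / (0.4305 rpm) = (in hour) 1.095e-06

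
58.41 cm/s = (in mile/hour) 1.307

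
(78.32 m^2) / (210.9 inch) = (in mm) 1.462e+04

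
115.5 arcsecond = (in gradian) 0.03565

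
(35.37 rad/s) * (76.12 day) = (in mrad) 2.326e+11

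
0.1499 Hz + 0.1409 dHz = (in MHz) 1.64e-07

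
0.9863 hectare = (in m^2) 9863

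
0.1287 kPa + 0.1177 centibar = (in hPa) 2.464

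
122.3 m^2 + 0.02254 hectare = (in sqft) 3743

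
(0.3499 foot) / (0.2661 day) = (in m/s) 4.639e-06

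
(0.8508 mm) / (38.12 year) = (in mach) 2.079e-15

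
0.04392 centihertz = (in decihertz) 0.004392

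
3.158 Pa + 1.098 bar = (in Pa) 1.098e+05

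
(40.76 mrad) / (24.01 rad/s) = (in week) 2.807e-09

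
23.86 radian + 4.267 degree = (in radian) 23.93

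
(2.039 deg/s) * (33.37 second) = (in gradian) 75.6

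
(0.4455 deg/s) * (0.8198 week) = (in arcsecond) 7.952e+08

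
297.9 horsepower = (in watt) 2.221e+05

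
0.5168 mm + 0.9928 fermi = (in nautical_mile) 2.79e-07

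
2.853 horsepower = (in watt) 2127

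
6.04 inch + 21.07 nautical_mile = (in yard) 4.267e+04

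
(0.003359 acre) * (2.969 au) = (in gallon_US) 1.595e+15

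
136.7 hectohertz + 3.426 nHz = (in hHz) 136.7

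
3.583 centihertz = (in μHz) 3.583e+04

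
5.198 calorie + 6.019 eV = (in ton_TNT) 5.198e-09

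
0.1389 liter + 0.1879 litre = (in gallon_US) 0.08633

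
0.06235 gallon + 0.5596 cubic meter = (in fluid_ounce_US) 1.893e+04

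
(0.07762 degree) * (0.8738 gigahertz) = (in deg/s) 6.782e+07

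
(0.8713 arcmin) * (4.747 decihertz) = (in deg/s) 0.006893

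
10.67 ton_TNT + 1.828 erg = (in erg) 4.464e+17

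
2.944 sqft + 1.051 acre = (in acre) 1.051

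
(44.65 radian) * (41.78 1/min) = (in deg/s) 1781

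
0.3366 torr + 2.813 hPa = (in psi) 0.04731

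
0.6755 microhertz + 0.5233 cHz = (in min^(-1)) 0.314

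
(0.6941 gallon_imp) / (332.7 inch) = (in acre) 9.227e-08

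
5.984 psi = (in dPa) 4.126e+05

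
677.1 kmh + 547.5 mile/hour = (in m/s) 432.8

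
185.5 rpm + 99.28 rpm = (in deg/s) 1709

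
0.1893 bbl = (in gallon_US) 7.951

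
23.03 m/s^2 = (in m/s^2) 23.03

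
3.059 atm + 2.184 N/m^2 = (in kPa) 310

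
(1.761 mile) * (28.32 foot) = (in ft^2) 2.633e+05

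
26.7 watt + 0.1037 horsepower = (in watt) 104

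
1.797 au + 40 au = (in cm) 6.253e+14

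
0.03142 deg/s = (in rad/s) 0.0005484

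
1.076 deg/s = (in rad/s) 0.01878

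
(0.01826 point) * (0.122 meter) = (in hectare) 7.859e-11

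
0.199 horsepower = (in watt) 148.4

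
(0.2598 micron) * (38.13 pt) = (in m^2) 3.495e-09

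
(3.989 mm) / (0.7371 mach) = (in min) 2.649e-07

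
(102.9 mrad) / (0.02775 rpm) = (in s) 35.41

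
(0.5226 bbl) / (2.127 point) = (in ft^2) 1192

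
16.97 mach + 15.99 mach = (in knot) 2.182e+04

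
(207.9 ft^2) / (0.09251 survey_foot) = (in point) 1.942e+06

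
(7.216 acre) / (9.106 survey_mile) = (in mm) 1993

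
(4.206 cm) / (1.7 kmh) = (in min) 0.001484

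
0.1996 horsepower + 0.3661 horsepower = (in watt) 421.8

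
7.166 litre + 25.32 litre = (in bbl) 0.2043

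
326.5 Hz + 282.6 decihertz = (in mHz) 3.548e+05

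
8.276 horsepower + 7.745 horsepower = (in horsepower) 16.02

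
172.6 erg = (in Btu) 1.636e-08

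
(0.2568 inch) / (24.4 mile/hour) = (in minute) 9.966e-06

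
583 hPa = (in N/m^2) 5.83e+04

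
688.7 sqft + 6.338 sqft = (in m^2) 64.57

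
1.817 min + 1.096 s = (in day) 0.001274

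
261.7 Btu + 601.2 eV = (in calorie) 6.599e+04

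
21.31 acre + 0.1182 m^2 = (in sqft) 9.283e+05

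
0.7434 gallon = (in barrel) 0.0177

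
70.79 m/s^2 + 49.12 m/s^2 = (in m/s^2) 119.9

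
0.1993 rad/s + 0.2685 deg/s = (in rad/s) 0.204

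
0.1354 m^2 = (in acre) 3.346e-05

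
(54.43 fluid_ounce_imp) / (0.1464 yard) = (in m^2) 0.01155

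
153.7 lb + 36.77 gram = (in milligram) 6.975e+07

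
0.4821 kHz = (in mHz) 4.821e+05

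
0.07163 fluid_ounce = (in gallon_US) 0.0005596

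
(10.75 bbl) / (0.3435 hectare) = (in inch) 0.01959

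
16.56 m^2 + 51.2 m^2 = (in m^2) 67.76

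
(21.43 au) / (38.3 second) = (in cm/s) 8.37e+12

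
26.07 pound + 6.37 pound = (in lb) 32.44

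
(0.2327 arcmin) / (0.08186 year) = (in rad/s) 2.622e-11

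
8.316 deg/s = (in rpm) 1.386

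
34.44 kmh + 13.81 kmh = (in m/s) 13.4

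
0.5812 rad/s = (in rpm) 5.55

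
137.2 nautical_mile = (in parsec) 8.235e-12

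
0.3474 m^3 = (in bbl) 2.185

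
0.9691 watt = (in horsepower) 0.0013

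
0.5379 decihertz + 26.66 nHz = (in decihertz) 0.5379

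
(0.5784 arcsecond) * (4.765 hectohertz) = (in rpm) 0.01276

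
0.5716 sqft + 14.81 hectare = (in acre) 36.6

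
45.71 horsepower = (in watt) 3.409e+04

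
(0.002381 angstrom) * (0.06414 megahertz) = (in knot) 2.969e-08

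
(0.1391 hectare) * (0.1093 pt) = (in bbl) 0.3374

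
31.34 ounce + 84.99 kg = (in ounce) 3029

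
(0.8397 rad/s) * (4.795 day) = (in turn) 5.537e+04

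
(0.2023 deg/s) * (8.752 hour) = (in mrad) 1.112e+05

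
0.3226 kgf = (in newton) 3.164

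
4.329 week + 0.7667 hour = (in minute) 4.368e+04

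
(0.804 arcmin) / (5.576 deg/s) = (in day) 2.781e-08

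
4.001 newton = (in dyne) 4.001e+05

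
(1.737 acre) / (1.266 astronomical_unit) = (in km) 3.712e-11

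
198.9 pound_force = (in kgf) 90.22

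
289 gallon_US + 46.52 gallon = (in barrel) 7.989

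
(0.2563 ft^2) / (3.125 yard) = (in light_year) 8.808e-19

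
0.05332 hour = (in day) 0.002222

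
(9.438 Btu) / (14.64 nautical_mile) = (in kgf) 0.03745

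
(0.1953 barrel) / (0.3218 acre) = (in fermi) 2.384e+10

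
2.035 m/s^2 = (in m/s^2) 2.035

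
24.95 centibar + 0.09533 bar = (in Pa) 3.448e+04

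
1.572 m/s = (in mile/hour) 3.516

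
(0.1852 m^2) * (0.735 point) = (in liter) 0.04802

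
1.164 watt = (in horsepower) 0.001561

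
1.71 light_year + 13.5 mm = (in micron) 1.618e+22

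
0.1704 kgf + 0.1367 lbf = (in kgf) 0.2324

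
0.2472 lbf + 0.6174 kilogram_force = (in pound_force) 1.608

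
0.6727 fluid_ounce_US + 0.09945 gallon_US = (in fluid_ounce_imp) 13.95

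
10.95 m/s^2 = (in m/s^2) 10.95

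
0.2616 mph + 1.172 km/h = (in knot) 0.8602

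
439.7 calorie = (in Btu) 1.744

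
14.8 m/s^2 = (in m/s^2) 14.8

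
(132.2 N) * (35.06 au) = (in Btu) 6.572e+11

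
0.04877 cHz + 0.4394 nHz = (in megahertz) 4.877e-10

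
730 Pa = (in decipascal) 7300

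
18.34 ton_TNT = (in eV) 4.789e+29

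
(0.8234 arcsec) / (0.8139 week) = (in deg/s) 4.646e-10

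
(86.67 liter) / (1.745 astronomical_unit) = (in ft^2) 3.574e-12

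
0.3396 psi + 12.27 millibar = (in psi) 0.5176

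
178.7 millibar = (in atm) 0.1764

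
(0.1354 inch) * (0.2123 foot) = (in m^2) 0.0002225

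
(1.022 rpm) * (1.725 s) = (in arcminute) 634.7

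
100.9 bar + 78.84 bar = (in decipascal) 1.797e+08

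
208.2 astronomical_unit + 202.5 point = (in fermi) 3.115e+28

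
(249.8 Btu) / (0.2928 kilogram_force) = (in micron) 9.179e+10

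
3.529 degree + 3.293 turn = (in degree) 1189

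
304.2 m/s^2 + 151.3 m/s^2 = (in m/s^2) 455.5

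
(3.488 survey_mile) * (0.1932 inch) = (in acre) 0.006807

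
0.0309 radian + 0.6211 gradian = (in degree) 2.329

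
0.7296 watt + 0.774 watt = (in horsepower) 0.002016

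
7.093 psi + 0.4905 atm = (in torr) 739.6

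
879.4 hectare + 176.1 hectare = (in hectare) 1056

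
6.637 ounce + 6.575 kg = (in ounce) 238.6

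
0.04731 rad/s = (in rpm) 0.4518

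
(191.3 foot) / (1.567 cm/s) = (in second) 3721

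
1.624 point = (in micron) 572.9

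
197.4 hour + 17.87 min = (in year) 0.02257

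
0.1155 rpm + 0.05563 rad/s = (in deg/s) 3.88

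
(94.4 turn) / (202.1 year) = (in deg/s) 5.332e-06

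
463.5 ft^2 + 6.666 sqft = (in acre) 0.01079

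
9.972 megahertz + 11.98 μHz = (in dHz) 9.972e+07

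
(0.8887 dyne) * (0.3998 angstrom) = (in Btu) 3.368e-19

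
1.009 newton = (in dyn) 1.009e+05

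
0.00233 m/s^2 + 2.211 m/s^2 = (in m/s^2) 2.213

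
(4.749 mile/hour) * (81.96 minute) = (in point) 2.959e+07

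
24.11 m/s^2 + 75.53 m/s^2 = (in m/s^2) 99.64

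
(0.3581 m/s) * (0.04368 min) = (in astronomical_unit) 6.274e-12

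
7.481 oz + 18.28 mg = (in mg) 2.121e+05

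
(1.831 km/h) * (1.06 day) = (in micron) 4.658e+10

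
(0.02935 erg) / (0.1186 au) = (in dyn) 1.654e-14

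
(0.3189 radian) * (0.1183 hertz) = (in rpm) 0.3603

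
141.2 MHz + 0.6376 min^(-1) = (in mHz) 1.412e+11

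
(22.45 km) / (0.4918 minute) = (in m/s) 760.8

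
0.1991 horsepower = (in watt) 148.5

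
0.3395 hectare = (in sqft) 3.654e+04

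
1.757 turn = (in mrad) 1.104e+04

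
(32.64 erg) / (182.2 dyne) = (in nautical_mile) 9.673e-07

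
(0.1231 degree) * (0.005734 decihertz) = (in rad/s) 1.232e-06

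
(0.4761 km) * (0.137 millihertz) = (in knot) 0.1268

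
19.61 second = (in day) 0.000227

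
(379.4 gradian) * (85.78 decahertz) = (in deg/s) 2.929e+05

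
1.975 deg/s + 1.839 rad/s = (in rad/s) 1.873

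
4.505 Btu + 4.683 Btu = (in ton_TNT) 2.317e-06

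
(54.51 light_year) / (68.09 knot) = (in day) 1.704e+11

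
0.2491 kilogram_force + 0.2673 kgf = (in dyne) 5.064e+05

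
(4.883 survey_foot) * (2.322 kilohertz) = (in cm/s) 3.456e+05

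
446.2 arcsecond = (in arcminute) 7.437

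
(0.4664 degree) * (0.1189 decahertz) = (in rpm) 0.09242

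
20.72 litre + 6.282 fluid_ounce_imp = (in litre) 20.9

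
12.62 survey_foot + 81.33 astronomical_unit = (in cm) 1.217e+15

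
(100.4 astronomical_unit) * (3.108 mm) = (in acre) 1.154e+07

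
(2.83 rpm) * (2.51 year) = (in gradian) 1.493e+09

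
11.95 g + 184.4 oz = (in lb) 11.55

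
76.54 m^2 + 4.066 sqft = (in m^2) 76.92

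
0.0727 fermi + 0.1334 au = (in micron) 1.996e+16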